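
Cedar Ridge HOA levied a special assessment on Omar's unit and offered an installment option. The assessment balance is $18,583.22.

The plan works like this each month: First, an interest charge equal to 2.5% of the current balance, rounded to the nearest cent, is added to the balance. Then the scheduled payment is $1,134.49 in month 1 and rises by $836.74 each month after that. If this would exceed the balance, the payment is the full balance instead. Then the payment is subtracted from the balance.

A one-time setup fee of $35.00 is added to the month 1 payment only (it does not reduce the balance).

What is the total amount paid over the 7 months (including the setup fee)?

Month 1: opening $18,583.22; interest $464.58 → $19,047.80; payment $1,134.49 (+ $35.00 fee); balance $17,913.31
Month 2: opening $17,913.31; interest $447.83 → $18,361.14; payment $1,971.23; balance $16,389.91
Month 3: opening $16,389.91; interest $409.75 → $16,799.66; payment $2,807.97; balance $13,991.69
Month 4: opening $13,991.69; interest $349.79 → $14,341.48; payment $3,644.71; balance $10,696.77
Month 5: opening $10,696.77; interest $267.42 → $10,964.19; payment $4,481.45; balance $6,482.74
Month 6: opening $6,482.74; interest $162.07 → $6,644.81; payment $5,318.19; balance $1,326.62
Month 7: opening $1,326.62; interest $33.17 → $1,359.79; payment $1,359.79; balance $0.00
Total paid: $20,752.83

$20,752.83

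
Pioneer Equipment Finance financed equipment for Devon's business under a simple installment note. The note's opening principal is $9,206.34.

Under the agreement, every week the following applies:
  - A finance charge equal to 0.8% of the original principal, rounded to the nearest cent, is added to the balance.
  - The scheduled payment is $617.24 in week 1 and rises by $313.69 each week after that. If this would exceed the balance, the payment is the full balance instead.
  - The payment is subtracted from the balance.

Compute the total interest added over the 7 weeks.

$515.55

Week 1: $9,206.34 +$73.65 interest = $9,279.99; pay $617.24 → $8,662.75
Week 2: $8,662.75 +$73.65 interest = $8,736.40; pay $930.93 → $7,805.47
Week 3: $7,805.47 +$73.65 interest = $7,879.12; pay $1,244.62 → $6,634.50
Week 4: $6,634.50 +$73.65 interest = $6,708.15; pay $1,558.31 → $5,149.84
Week 5: $5,149.84 +$73.65 interest = $5,223.49; pay $1,872.00 → $3,351.49
Week 6: $3,351.49 +$73.65 interest = $3,425.14; pay $2,185.69 → $1,239.45
Week 7: $1,239.45 +$73.65 interest = $1,313.10; pay $1,313.10 → $0.00
Total interest: $73.65 + $73.65 + $73.65 + $73.65 + $73.65 + $73.65 + $73.65 = $515.55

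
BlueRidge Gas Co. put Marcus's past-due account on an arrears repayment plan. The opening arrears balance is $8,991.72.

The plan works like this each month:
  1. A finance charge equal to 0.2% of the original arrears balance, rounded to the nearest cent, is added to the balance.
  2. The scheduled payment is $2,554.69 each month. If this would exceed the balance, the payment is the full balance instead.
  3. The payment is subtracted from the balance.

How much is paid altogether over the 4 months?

$9,063.64

Month 1: $8,991.72 +$17.98 interest = $9,009.70; pay $2,554.69 → $6,455.01
Month 2: $6,455.01 +$17.98 interest = $6,472.99; pay $2,554.69 → $3,918.30
Month 3: $3,918.30 +$17.98 interest = $3,936.28; pay $2,554.69 → $1,381.59
Month 4: $1,381.59 +$17.98 interest = $1,399.57; pay $1,399.57 → $0.00
Total paid: $9,063.64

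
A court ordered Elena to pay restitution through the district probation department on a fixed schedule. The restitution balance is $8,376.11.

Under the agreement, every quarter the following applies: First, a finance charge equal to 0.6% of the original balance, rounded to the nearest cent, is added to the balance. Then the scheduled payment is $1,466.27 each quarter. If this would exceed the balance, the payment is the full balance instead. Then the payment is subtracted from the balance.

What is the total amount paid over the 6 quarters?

# | Opening | Interest | Payment | End bal
1 | $8,376.11 | $50.26 | $1,466.27 | $6,960.10
2 | $6,960.10 | $50.26 | $1,466.27 | $5,544.09
3 | $5,544.09 | $50.26 | $1,466.27 | $4,128.08
4 | $4,128.08 | $50.26 | $1,466.27 | $2,712.07
5 | $2,712.07 | $50.26 | $1,466.27 | $1,296.06
6 | $1,296.06 | $50.26 | $1,346.32 | $0.00
Total paid: $8,677.67

$8,677.67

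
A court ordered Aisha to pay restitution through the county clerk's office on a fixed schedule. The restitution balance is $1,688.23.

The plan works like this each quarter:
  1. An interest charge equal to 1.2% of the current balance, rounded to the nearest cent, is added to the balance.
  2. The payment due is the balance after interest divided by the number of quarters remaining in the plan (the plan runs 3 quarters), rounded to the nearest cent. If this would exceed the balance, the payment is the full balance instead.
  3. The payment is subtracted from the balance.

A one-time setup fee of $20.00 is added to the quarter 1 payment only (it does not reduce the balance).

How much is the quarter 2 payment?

$576.33

# | Opening | Interest | Payment | Fee | End bal
1 | $1,688.23 | $20.26 | $569.50 | $20.00 | $1,138.99
2 | $1,138.99 | $13.67 | $576.33 | — | $576.33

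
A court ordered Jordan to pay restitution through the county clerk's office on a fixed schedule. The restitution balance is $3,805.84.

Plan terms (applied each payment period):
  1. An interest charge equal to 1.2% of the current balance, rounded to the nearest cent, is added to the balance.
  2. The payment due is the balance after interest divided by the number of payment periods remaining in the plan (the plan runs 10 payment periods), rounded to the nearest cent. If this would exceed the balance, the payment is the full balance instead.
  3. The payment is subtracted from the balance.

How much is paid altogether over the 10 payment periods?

Payment period 1: opening $3,805.84; interest $45.67 → $3,851.51; payment $385.15; balance $3,466.36
Payment period 2: opening $3,466.36; interest $41.60 → $3,507.96; payment $389.77; balance $3,118.19
Payment period 3: opening $3,118.19; interest $37.42 → $3,155.61; payment $394.45; balance $2,761.16
Payment period 4: opening $2,761.16; interest $33.13 → $2,794.29; payment $399.18; balance $2,395.11
Payment period 5: opening $2,395.11; interest $28.74 → $2,423.85; payment $403.98; balance $2,019.87
Payment period 6: opening $2,019.87; interest $24.24 → $2,044.11; payment $408.82; balance $1,635.29
Payment period 7: opening $1,635.29; interest $19.62 → $1,654.91; payment $413.73; balance $1,241.18
Payment period 8: opening $1,241.18; interest $14.89 → $1,256.07; payment $418.69; balance $837.38
Payment period 9: opening $837.38; interest $10.05 → $847.43; payment $423.72; balance $423.71
Payment period 10: opening $423.71; interest $5.08 → $428.79; payment $428.79; balance $0.00
Total paid: $4,066.28

$4,066.28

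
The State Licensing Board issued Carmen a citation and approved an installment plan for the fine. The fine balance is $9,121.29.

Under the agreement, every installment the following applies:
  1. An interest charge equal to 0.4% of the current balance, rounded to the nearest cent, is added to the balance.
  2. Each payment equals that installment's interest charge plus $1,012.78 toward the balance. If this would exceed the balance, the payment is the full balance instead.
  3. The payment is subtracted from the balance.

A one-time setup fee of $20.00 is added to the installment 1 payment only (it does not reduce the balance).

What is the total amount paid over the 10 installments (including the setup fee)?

Installment 1: $9,121.29 +$36.49 interest = $9,157.78; pay $1,049.27 (+ $20.00 fee) → $8,108.51
Installment 2: $8,108.51 +$32.43 interest = $8,140.94; pay $1,045.21 → $7,095.73
Installment 3: $7,095.73 +$28.38 interest = $7,124.11; pay $1,041.16 → $6,082.95
Installment 4: $6,082.95 +$24.33 interest = $6,107.28; pay $1,037.11 → $5,070.17
Installment 5: $5,070.17 +$20.28 interest = $5,090.45; pay $1,033.06 → $4,057.39
Installment 6: $4,057.39 +$16.23 interest = $4,073.62; pay $1,029.01 → $3,044.61
Installment 7: $3,044.61 +$12.18 interest = $3,056.79; pay $1,024.96 → $2,031.83
Installment 8: $2,031.83 +$8.13 interest = $2,039.96; pay $1,020.91 → $1,019.05
Installment 9: $1,019.05 +$4.08 interest = $1,023.13; pay $1,016.86 → $6.27
Installment 10: $6.27 +$0.03 interest = $6.30; pay $6.30 → $0.00
Total paid: $9,323.85

$9,323.85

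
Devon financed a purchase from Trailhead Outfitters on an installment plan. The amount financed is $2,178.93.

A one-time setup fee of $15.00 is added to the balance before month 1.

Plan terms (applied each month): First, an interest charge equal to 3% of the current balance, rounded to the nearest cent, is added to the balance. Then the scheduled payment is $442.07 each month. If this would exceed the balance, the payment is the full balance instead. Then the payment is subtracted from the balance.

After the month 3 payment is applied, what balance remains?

$1,030.97

Month 1: opening $2,193.93; interest $65.82 → $2,259.75; payment $442.07; balance $1,817.68
Month 2: opening $1,817.68; interest $54.53 → $1,872.21; payment $442.07; balance $1,430.14
Month 3: opening $1,430.14; interest $42.90 → $1,473.04; payment $442.07; balance $1,030.97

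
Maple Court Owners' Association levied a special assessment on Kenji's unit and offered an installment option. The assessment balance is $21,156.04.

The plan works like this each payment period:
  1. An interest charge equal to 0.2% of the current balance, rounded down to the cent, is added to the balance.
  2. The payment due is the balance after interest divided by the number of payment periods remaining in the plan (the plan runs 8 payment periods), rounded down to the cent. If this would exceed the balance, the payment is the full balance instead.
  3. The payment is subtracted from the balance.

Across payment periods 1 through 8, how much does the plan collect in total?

$21,347.30

Payment period 1: opening $21,156.04; interest $42.31 → $21,198.35; payment $2,649.79; balance $18,548.56
Payment period 2: opening $18,548.56; interest $37.09 → $18,585.65; payment $2,655.09; balance $15,930.56
Payment period 3: opening $15,930.56; interest $31.86 → $15,962.42; payment $2,660.40; balance $13,302.02
Payment period 4: opening $13,302.02; interest $26.60 → $13,328.62; payment $2,665.72; balance $10,662.90
Payment period 5: opening $10,662.90; interest $21.32 → $10,684.22; payment $2,671.05; balance $8,013.17
Payment period 6: opening $8,013.17; interest $16.02 → $8,029.19; payment $2,676.39; balance $5,352.80
Payment period 7: opening $5,352.80; interest $10.70 → $5,363.50; payment $2,681.75; balance $2,681.75
Payment period 8: opening $2,681.75; interest $5.36 → $2,687.11; payment $2,687.11; balance $0.00
Total paid: $21,347.30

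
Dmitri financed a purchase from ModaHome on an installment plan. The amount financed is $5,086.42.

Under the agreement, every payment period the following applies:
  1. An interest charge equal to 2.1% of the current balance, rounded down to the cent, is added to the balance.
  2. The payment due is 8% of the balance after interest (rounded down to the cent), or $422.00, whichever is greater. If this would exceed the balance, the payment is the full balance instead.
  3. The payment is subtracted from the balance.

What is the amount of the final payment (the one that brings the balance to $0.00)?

$18.14

Payment period 1: opening $5,086.42; interest $106.81 → $5,193.23; payment $422.00; balance $4,771.23
Payment period 2: opening $4,771.23; interest $100.19 → $4,871.42; payment $422.00; balance $4,449.42
Payment period 3: opening $4,449.42; interest $93.43 → $4,542.85; payment $422.00; balance $4,120.85
Payment period 4: opening $4,120.85; interest $86.53 → $4,207.38; payment $422.00; balance $3,785.38
Payment period 5: opening $3,785.38; interest $79.49 → $3,864.87; payment $422.00; balance $3,442.87
Payment period 6: opening $3,442.87; interest $72.30 → $3,515.17; payment $422.00; balance $3,093.17
Payment period 7: opening $3,093.17; interest $64.95 → $3,158.12; payment $422.00; balance $2,736.12
Payment period 8: opening $2,736.12; interest $57.45 → $2,793.57; payment $422.00; balance $2,371.57
Payment period 9: opening $2,371.57; interest $49.80 → $2,421.37; payment $422.00; balance $1,999.37
Payment period 10: opening $1,999.37; interest $41.98 → $2,041.35; payment $422.00; balance $1,619.35
Payment period 11: opening $1,619.35; interest $34.00 → $1,653.35; payment $422.00; balance $1,231.35
Payment period 12: opening $1,231.35; interest $25.85 → $1,257.20; payment $422.00; balance $835.20
Payment period 13: opening $835.20; interest $17.53 → $852.73; payment $422.00; balance $430.73
Payment period 14: opening $430.73; interest $9.04 → $439.77; payment $422.00; balance $17.77
Payment period 15: opening $17.77; interest $0.37 → $18.14; payment $18.14; balance $0.00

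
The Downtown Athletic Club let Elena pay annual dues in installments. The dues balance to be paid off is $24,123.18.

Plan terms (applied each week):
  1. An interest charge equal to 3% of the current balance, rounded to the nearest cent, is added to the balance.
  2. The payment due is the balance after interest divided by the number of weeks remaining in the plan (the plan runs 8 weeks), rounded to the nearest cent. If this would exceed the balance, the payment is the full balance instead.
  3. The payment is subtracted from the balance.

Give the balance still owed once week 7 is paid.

$3,708.55

Week 1: $24,123.18 +$723.70 interest = $24,846.88; pay $3,105.86 → $21,741.02
Week 2: $21,741.02 +$652.23 interest = $22,393.25; pay $3,199.04 → $19,194.21
Week 3: $19,194.21 +$575.83 interest = $19,770.04; pay $3,295.01 → $16,475.03
Week 4: $16,475.03 +$494.25 interest = $16,969.28; pay $3,393.86 → $13,575.42
Week 5: $13,575.42 +$407.26 interest = $13,982.68; pay $3,495.67 → $10,487.01
Week 6: $10,487.01 +$314.61 interest = $10,801.62; pay $3,600.54 → $7,201.08
Week 7: $7,201.08 +$216.03 interest = $7,417.11; pay $3,708.56 → $3,708.55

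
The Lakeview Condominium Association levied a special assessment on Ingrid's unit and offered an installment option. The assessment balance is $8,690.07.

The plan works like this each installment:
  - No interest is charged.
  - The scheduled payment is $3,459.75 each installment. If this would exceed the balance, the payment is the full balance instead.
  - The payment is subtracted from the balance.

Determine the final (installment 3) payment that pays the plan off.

Installment 1: $8,690.07 − $3,459.75 → $5,230.32
Installment 2: $5,230.32 − $3,459.75 → $1,770.57
Installment 3: $1,770.57 − $1,770.57 → $0.00

$1,770.57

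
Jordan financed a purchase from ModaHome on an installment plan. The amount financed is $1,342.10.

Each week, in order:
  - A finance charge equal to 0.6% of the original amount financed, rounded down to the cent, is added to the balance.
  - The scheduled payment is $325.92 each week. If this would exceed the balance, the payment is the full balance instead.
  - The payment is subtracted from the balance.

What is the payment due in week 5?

# | Opening | Interest | Payment | End bal
1 | $1,342.10 | $8.05 | $325.92 | $1,024.23
2 | $1,024.23 | $8.05 | $325.92 | $706.36
3 | $706.36 | $8.05 | $325.92 | $388.49
4 | $388.49 | $8.05 | $325.92 | $70.62
5 | $70.62 | $8.05 | $78.67 | $0.00

$78.67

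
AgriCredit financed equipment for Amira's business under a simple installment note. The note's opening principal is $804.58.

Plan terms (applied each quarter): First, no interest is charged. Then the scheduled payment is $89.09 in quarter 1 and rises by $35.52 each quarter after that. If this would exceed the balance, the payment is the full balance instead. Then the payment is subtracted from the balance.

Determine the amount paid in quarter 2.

$124.61

Quarter 1: $804.58 − $89.09 → $715.49
Quarter 2: $715.49 − $124.61 → $590.88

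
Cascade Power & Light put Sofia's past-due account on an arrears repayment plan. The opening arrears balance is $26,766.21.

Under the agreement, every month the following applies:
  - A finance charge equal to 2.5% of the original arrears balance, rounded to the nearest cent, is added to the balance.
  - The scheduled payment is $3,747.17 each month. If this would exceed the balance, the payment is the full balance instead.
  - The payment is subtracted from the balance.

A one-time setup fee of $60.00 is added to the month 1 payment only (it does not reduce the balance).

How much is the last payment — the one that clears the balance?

Month 1: opening $26,766.21; interest $669.16 → $27,435.37; payment $3,747.17 (+ $60.00 fee); balance $23,688.20
Month 2: opening $23,688.20; interest $669.16 → $24,357.36; payment $3,747.17; balance $20,610.19
Month 3: opening $20,610.19; interest $669.16 → $21,279.35; payment $3,747.17; balance $17,532.18
Month 4: opening $17,532.18; interest $669.16 → $18,201.34; payment $3,747.17; balance $14,454.17
Month 5: opening $14,454.17; interest $669.16 → $15,123.33; payment $3,747.17; balance $11,376.16
Month 6: opening $11,376.16; interest $669.16 → $12,045.32; payment $3,747.17; balance $8,298.15
Month 7: opening $8,298.15; interest $669.16 → $8,967.31; payment $3,747.17; balance $5,220.14
Month 8: opening $5,220.14; interest $669.16 → $5,889.30; payment $3,747.17; balance $2,142.13
Month 9: opening $2,142.13; interest $669.16 → $2,811.29; payment $2,811.29; balance $0.00

$2,811.29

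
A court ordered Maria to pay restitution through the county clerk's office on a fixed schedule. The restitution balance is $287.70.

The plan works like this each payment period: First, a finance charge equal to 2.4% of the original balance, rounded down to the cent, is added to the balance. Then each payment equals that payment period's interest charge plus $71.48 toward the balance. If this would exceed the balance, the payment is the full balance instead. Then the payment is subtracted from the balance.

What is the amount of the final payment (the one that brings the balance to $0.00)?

Payment period 1: opening $287.70; interest $6.90 → $294.60; payment $78.38; balance $216.22
Payment period 2: opening $216.22; interest $6.90 → $223.12; payment $78.38; balance $144.74
Payment period 3: opening $144.74; interest $6.90 → $151.64; payment $78.38; balance $73.26
Payment period 4: opening $73.26; interest $6.90 → $80.16; payment $78.38; balance $1.78
Payment period 5: opening $1.78; interest $6.90 → $8.68; payment $8.68; balance $0.00

$8.68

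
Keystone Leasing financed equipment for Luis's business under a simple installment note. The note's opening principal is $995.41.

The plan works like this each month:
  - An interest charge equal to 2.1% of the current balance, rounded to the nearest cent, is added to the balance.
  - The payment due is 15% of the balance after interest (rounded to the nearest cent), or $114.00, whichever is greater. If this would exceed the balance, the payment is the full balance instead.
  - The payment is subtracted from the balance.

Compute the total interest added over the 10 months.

$104.60

Month 1: opening $995.41; interest $20.90 → $1,016.31; payment $152.45; balance $863.86
Month 2: opening $863.86; interest $18.14 → $882.00; payment $132.30; balance $749.70
Month 3: opening $749.70; interest $15.74 → $765.44; payment $114.82; balance $650.62
Month 4: opening $650.62; interest $13.66 → $664.28; payment $114.00; balance $550.28
Month 5: opening $550.28; interest $11.56 → $561.84; payment $114.00; balance $447.84
Month 6: opening $447.84; interest $9.40 → $457.24; payment $114.00; balance $343.24
Month 7: opening $343.24; interest $7.21 → $350.45; payment $114.00; balance $236.45
Month 8: opening $236.45; interest $4.97 → $241.42; payment $114.00; balance $127.42
Month 9: opening $127.42; interest $2.68 → $130.10; payment $114.00; balance $16.10
Month 10: opening $16.10; interest $0.34 → $16.44; payment $16.44; balance $0.00
Total interest: $20.90 + $18.14 + $15.74 + $13.66 + $11.56 + $9.40 + $7.21 + $4.97 + $2.68 + $0.34 = $104.60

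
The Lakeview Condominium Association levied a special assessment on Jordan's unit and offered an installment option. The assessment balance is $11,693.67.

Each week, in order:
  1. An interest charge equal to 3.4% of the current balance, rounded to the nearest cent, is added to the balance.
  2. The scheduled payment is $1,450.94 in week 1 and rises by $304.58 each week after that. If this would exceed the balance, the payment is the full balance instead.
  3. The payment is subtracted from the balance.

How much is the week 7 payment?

Week 1: $11,693.67 +$397.58 interest = $12,091.25; pay $1,450.94 → $10,640.31
Week 2: $10,640.31 +$361.77 interest = $11,002.08; pay $1,755.52 → $9,246.56
Week 3: $9,246.56 +$314.38 interest = $9,560.94; pay $2,060.10 → $7,500.84
Week 4: $7,500.84 +$255.03 interest = $7,755.87; pay $2,364.68 → $5,391.19
Week 5: $5,391.19 +$183.30 interest = $5,574.49; pay $2,669.26 → $2,905.23
Week 6: $2,905.23 +$98.78 interest = $3,004.01; pay $2,973.84 → $30.17
Week 7: $30.17 +$1.03 interest = $31.20; pay $31.20 → $0.00

$31.20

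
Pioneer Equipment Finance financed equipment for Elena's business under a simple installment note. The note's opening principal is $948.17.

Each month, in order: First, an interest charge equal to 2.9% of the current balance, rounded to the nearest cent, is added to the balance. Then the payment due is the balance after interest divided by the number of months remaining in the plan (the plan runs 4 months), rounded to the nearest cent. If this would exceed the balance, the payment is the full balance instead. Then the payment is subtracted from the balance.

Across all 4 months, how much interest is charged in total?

$70.77

# | Opening | Interest | Payment | End bal
1 | $948.17 | $27.50 | $243.92 | $731.75
2 | $731.75 | $21.22 | $250.99 | $501.98
3 | $501.98 | $14.56 | $258.27 | $258.27
4 | $258.27 | $7.49 | $265.76 | $0.00
Total interest: $27.50 + $21.22 + $14.56 + $7.49 = $70.77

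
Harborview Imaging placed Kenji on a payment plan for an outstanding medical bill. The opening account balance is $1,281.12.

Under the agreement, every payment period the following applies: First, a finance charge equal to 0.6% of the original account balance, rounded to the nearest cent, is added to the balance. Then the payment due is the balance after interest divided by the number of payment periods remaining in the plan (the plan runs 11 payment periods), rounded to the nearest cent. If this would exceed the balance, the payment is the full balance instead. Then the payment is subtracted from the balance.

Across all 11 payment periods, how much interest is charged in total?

$84.59

Payment period 1: opening $1,281.12; interest $7.69 → $1,288.81; payment $117.16; balance $1,171.65
Payment period 2: opening $1,171.65; interest $7.69 → $1,179.34; payment $117.93; balance $1,061.41
Payment period 3: opening $1,061.41; interest $7.69 → $1,069.10; payment $118.79; balance $950.31
Payment period 4: opening $950.31; interest $7.69 → $958.00; payment $119.75; balance $838.25
Payment period 5: opening $838.25; interest $7.69 → $845.94; payment $120.85; balance $725.09
Payment period 6: opening $725.09; interest $7.69 → $732.78; payment $122.13; balance $610.65
Payment period 7: opening $610.65; interest $7.69 → $618.34; payment $123.67; balance $494.67
Payment period 8: opening $494.67; interest $7.69 → $502.36; payment $125.59; balance $376.77
Payment period 9: opening $376.77; interest $7.69 → $384.46; payment $128.15; balance $256.31
Payment period 10: opening $256.31; interest $7.69 → $264.00; payment $132.00; balance $132.00
Payment period 11: opening $132.00; interest $7.69 → $139.69; payment $139.69; balance $0.00
Total interest: $7.69 + $7.69 + $7.69 + $7.69 + $7.69 + $7.69 + $7.69 + $7.69 + $7.69 + $7.69 + $7.69 = $84.59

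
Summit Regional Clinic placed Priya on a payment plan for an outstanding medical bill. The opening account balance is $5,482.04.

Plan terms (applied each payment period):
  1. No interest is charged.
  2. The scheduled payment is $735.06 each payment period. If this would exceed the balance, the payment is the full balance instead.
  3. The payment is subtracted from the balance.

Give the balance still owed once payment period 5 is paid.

Payment period 1: opening $5,482.04; payment $735.06; balance $4,746.98
Payment period 2: opening $4,746.98; payment $735.06; balance $4,011.92
Payment period 3: opening $4,011.92; payment $735.06; balance $3,276.86
Payment period 4: opening $3,276.86; payment $735.06; balance $2,541.80
Payment period 5: opening $2,541.80; payment $735.06; balance $1,806.74

$1,806.74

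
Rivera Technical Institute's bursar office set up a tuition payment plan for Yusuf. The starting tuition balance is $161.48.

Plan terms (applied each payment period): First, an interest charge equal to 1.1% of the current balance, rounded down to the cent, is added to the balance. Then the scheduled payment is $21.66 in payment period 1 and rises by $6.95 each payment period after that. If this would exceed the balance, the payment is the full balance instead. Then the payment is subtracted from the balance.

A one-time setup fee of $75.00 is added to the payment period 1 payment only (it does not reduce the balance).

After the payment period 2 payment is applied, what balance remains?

Payment period 1: opening $161.48; interest $1.77 → $163.25; payment $21.66 (+ $75.00 fee); balance $141.59
Payment period 2: opening $141.59; interest $1.55 → $143.14; payment $28.61; balance $114.53

$114.53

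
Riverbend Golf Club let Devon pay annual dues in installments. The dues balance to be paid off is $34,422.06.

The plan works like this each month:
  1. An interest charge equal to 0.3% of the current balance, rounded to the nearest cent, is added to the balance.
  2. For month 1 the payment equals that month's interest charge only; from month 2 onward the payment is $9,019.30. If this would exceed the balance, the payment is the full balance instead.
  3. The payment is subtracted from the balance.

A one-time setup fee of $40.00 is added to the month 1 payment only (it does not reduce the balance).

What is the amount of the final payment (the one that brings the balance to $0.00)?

$7,616.42

Month 1: $34,422.06 +$103.27 interest = $34,525.33; pay $103.27 (+ $40.00 fee) → $34,422.06
Month 2: $34,422.06 +$103.27 interest = $34,525.33; pay $9,019.30 → $25,506.03
Month 3: $25,506.03 +$76.52 interest = $25,582.55; pay $9,019.30 → $16,563.25
Month 4: $16,563.25 +$49.69 interest = $16,612.94; pay $9,019.30 → $7,593.64
Month 5: $7,593.64 +$22.78 interest = $7,616.42; pay $7,616.42 → $0.00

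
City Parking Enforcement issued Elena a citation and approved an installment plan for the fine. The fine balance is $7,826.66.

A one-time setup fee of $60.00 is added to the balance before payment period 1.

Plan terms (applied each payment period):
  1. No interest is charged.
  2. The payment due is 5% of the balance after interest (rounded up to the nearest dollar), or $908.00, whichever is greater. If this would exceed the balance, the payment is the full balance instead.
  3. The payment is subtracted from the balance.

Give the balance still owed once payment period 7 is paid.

Payment period 1: opening $7,886.66; payment $908.00; balance $6,978.66
Payment period 2: opening $6,978.66; payment $908.00; balance $6,070.66
Payment period 3: opening $6,070.66; payment $908.00; balance $5,162.66
Payment period 4: opening $5,162.66; payment $908.00; balance $4,254.66
Payment period 5: opening $4,254.66; payment $908.00; balance $3,346.66
Payment period 6: opening $3,346.66; payment $908.00; balance $2,438.66
Payment period 7: opening $2,438.66; payment $908.00; balance $1,530.66

$1,530.66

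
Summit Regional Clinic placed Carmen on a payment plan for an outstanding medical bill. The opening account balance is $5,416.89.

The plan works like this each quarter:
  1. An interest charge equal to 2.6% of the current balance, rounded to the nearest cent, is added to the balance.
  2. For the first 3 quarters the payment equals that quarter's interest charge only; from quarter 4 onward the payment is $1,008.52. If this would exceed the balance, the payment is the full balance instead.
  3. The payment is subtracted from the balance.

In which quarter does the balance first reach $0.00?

Quarter 1: $5,416.89 +$140.84 interest = $5,557.73; pay $140.84 → $5,416.89
Quarter 2: $5,416.89 +$140.84 interest = $5,557.73; pay $140.84 → $5,416.89
Quarter 3: $5,416.89 +$140.84 interest = $5,557.73; pay $140.84 → $5,416.89
Quarter 4: $5,416.89 +$140.84 interest = $5,557.73; pay $1,008.52 → $4,549.21
Quarter 5: $4,549.21 +$118.28 interest = $4,667.49; pay $1,008.52 → $3,658.97
Quarter 6: $3,658.97 +$95.13 interest = $3,754.10; pay $1,008.52 → $2,745.58
Quarter 7: $2,745.58 +$71.39 interest = $2,816.97; pay $1,008.52 → $1,808.45
Quarter 8: $1,808.45 +$47.02 interest = $1,855.47; pay $1,008.52 → $846.95
Quarter 9: $846.95 +$22.02 interest = $868.97; pay $868.97 → $0.00
Balance reaches $0.00 in quarter 9.

9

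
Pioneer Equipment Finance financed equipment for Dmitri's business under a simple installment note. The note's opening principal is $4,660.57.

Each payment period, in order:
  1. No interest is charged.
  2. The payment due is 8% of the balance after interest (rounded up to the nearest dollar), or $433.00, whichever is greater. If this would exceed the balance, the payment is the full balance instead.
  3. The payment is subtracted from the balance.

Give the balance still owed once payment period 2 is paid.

$3,794.57

Payment period 1: $4,660.57 − $433.00 → $4,227.57
Payment period 2: $4,227.57 − $433.00 → $3,794.57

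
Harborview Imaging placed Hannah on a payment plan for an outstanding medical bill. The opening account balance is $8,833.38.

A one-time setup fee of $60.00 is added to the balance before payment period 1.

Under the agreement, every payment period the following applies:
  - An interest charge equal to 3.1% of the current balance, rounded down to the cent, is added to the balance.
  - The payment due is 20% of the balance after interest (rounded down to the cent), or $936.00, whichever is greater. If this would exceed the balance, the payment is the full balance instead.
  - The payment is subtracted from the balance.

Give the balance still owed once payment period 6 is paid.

# | Opening | Interest | Payment | End bal
1 | $8,893.38 | $275.69 | $1,833.81 | $7,335.26
2 | $7,335.26 | $227.39 | $1,512.53 | $6,050.12
3 | $6,050.12 | $187.55 | $1,247.53 | $4,990.14
4 | $4,990.14 | $154.69 | $1,028.96 | $4,115.87
5 | $4,115.87 | $127.59 | $936.00 | $3,307.46
6 | $3,307.46 | $102.53 | $936.00 | $2,473.99

$2,473.99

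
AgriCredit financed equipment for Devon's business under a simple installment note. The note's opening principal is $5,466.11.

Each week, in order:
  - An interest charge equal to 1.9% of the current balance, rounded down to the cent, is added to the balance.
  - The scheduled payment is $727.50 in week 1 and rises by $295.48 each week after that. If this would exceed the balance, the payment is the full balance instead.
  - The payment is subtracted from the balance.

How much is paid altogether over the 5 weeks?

Week 1: opening $5,466.11; interest $103.85 → $5,569.96; payment $727.50; balance $4,842.46
Week 2: opening $4,842.46; interest $92.00 → $4,934.46; payment $1,022.98; balance $3,911.48
Week 3: opening $3,911.48; interest $74.31 → $3,985.79; payment $1,318.46; balance $2,667.33
Week 4: opening $2,667.33; interest $50.67 → $2,718.00; payment $1,613.94; balance $1,104.06
Week 5: opening $1,104.06; interest $20.97 → $1,125.03; payment $1,125.03; balance $0.00
Total paid: $5,807.91

$5,807.91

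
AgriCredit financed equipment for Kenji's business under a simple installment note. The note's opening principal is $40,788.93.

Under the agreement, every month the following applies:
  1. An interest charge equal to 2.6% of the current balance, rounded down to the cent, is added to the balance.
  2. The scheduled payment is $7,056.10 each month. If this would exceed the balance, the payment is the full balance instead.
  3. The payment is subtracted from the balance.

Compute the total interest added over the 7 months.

$4,004.35

Month 1: $40,788.93 +$1,060.51 interest = $41,849.44; pay $7,056.10 → $34,793.34
Month 2: $34,793.34 +$904.62 interest = $35,697.96; pay $7,056.10 → $28,641.86
Month 3: $28,641.86 +$744.68 interest = $29,386.54; pay $7,056.10 → $22,330.44
Month 4: $22,330.44 +$580.59 interest = $22,911.03; pay $7,056.10 → $15,854.93
Month 5: $15,854.93 +$412.22 interest = $16,267.15; pay $7,056.10 → $9,211.05
Month 6: $9,211.05 +$239.48 interest = $9,450.53; pay $7,056.10 → $2,394.43
Month 7: $2,394.43 +$62.25 interest = $2,456.68; pay $2,456.68 → $0.00
Total interest: $1,060.51 + $904.62 + $744.68 + $580.59 + $412.22 + $239.48 + $62.25 = $4,004.35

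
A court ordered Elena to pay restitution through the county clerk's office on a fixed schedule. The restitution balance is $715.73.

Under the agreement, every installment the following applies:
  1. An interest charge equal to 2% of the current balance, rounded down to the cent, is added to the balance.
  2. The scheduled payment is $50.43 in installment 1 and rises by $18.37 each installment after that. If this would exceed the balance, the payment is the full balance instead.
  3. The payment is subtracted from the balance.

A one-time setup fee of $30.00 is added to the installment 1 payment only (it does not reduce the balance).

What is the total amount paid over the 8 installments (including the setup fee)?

Installment 1: $715.73 +$14.31 interest = $730.04; pay $50.43 (+ $30.00 fee) → $679.61
Installment 2: $679.61 +$13.59 interest = $693.20; pay $68.80 → $624.40
Installment 3: $624.40 +$12.48 interest = $636.88; pay $87.17 → $549.71
Installment 4: $549.71 +$10.99 interest = $560.70; pay $105.54 → $455.16
Installment 5: $455.16 +$9.10 interest = $464.26; pay $123.91 → $340.35
Installment 6: $340.35 +$6.80 interest = $347.15; pay $142.28 → $204.87
Installment 7: $204.87 +$4.09 interest = $208.96; pay $160.65 → $48.31
Installment 8: $48.31 +$0.96 interest = $49.27; pay $49.27 → $0.00
Total paid: $818.05

$818.05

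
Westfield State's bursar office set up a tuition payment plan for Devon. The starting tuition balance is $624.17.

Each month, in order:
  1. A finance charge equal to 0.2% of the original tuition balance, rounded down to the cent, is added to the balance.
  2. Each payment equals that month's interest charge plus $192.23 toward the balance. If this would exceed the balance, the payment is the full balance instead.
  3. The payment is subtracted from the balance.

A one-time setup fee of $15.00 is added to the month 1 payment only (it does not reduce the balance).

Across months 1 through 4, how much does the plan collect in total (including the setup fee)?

Month 1: opening $624.17; interest $1.24 → $625.41; payment $193.47 (+ $15.00 fee); balance $431.94
Month 2: opening $431.94; interest $1.24 → $433.18; payment $193.47; balance $239.71
Month 3: opening $239.71; interest $1.24 → $240.95; payment $193.47; balance $47.48
Month 4: opening $47.48; interest $1.24 → $48.72; payment $48.72; balance $0.00
Total paid: $644.13

$644.13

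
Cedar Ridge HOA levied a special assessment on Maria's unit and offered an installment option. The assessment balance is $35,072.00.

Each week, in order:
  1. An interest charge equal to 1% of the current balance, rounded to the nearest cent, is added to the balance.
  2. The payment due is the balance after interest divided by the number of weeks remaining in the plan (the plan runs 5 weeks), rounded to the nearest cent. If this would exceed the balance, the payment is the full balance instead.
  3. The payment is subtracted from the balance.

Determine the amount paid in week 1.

Week 1: $35,072.00 +$350.72 interest = $35,422.72; pay $7,084.54 → $28,338.18

$7,084.54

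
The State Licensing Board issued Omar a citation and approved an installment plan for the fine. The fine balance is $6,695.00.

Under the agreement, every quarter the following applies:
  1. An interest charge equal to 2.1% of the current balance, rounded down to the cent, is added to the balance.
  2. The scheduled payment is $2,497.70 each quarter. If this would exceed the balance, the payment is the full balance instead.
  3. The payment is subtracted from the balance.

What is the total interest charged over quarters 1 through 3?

Quarter 1: opening $6,695.00; interest $140.59 → $6,835.59; payment $2,497.70; balance $4,337.89
Quarter 2: opening $4,337.89; interest $91.09 → $4,428.98; payment $2,497.70; balance $1,931.28
Quarter 3: opening $1,931.28; interest $40.55 → $1,971.83; payment $1,971.83; balance $0.00
Total interest: $140.59 + $91.09 + $40.55 = $272.23

$272.23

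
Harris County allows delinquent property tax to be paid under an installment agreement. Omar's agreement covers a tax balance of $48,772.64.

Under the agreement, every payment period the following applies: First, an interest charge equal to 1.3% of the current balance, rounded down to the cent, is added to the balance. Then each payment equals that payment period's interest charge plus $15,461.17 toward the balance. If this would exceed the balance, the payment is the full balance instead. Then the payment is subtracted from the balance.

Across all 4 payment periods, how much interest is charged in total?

$1,330.18

Payment period 1: $48,772.64 +$634.04 interest = $49,406.68; pay $16,095.21 → $33,311.47
Payment period 2: $33,311.47 +$433.04 interest = $33,744.51; pay $15,894.21 → $17,850.30
Payment period 3: $17,850.30 +$232.05 interest = $18,082.35; pay $15,693.22 → $2,389.13
Payment period 4: $2,389.13 +$31.05 interest = $2,420.18; pay $2,420.18 → $0.00
Total interest: $634.04 + $433.04 + $232.05 + $31.05 = $1,330.18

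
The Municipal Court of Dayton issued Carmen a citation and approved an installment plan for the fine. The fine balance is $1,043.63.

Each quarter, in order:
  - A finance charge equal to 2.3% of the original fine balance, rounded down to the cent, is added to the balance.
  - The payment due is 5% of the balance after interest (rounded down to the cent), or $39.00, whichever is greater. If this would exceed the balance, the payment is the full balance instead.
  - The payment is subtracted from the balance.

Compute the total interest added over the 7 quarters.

$168.00

Quarter 1: opening $1,043.63; interest $24.00 → $1,067.63; payment $53.38; balance $1,014.25
Quarter 2: opening $1,014.25; interest $24.00 → $1,038.25; payment $51.91; balance $986.34
Quarter 3: opening $986.34; interest $24.00 → $1,010.34; payment $50.51; balance $959.83
Quarter 4: opening $959.83; interest $24.00 → $983.83; payment $49.19; balance $934.64
Quarter 5: opening $934.64; interest $24.00 → $958.64; payment $47.93; balance $910.71
Quarter 6: opening $910.71; interest $24.00 → $934.71; payment $46.73; balance $887.98
Quarter 7: opening $887.98; interest $24.00 → $911.98; payment $45.59; balance $866.39
Total interest: $24.00 + $24.00 + $24.00 + $24.00 + $24.00 + $24.00 + $24.00 = $168.00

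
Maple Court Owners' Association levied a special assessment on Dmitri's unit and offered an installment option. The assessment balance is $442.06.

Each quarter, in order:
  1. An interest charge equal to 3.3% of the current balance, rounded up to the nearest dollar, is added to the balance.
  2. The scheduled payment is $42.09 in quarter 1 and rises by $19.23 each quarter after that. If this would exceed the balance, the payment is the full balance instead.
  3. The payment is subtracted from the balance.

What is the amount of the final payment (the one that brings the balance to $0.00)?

$102.31

Quarter 1: $442.06 +$15.00 interest = $457.06; pay $42.09 → $414.97
Quarter 2: $414.97 +$14.00 interest = $428.97; pay $61.32 → $367.65
Quarter 3: $367.65 +$13.00 interest = $380.65; pay $80.55 → $300.10
Quarter 4: $300.10 +$10.00 interest = $310.10; pay $99.78 → $210.32
Quarter 5: $210.32 +$7.00 interest = $217.32; pay $119.01 → $98.31
Quarter 6: $98.31 +$4.00 interest = $102.31; pay $102.31 → $0.00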